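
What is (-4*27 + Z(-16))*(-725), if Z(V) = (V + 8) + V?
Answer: 95700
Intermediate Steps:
Z(V) = 8 + 2*V (Z(V) = (8 + V) + V = 8 + 2*V)
(-4*27 + Z(-16))*(-725) = (-4*27 + (8 + 2*(-16)))*(-725) = (-108 + (8 - 32))*(-725) = (-108 - 24)*(-725) = -132*(-725) = 95700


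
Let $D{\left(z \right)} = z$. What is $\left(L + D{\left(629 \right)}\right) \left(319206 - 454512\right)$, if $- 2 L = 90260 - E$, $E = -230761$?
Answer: $21632926239$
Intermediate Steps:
$L = - \frac{321021}{2}$ ($L = - \frac{90260 - -230761}{2} = - \frac{90260 + 230761}{2} = \left(- \frac{1}{2}\right) 321021 = - \frac{321021}{2} \approx -1.6051 \cdot 10^{5}$)
$\left(L + D{\left(629 \right)}\right) \left(319206 - 454512\right) = \left(- \frac{321021}{2} + 629\right) \left(319206 - 454512\right) = \left(- \frac{319763}{2}\right) \left(-135306\right) = 21632926239$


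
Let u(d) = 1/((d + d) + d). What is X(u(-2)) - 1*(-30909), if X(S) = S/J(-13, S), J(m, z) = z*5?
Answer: 154546/5 ≈ 30909.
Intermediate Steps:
J(m, z) = 5*z
u(d) = 1/(3*d) (u(d) = 1/(2*d + d) = 1/(3*d))
X(S) = 1/5 (X(S) = S/((5*S)) = S*(1/(5*S)) = 1/5)
X(u(-2)) - 1*(-30909) = 1/5 - 1*(-30909) = 1/5 + 30909 = 154546/5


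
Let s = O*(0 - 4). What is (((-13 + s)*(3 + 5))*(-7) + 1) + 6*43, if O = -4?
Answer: 91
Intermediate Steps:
s = 16 (s = -4*(0 - 4) = -4*(-4) = 16)
(((-13 + s)*(3 + 5))*(-7) + 1) + 6*43 = (((-13 + 16)*(3 + 5))*(-7) + 1) + 6*43 = ((3*8)*(-7) + 1) + 258 = (24*(-7) + 1) + 258 = (-168 + 1) + 258 = -167 + 258 = 91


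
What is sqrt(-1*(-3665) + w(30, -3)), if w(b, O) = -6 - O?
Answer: sqrt(3662) ≈ 60.514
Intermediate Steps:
sqrt(-1*(-3665) + w(30, -3)) = sqrt(-1*(-3665) + (-6 - 1*(-3))) = sqrt(3665 + (-6 + 3)) = sqrt(3665 - 3) = sqrt(3662)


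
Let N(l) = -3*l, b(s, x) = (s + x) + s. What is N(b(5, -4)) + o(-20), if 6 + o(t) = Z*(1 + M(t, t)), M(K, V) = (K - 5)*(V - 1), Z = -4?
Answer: -2128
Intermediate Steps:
M(K, V) = (-1 + V)*(-5 + K) (M(K, V) = (-5 + K)*(-1 + V) = (-1 + V)*(-5 + K))
b(s, x) = x + 2*s
o(t) = -30 - 4*t**2 + 24*t (o(t) = -6 - 4*(1 + (5 - t - 5*t + t*t)) = -6 - 4*(1 + (5 - t - 5*t + t**2)) = -6 - 4*(1 + (5 + t**2 - 6*t)) = -6 - 4*(6 + t**2 - 6*t) = -6 + (-24 - 4*t**2 + 24*t) = -30 - 4*t**2 + 24*t)
N(b(5, -4)) + o(-20) = -3*(-4 + 2*5) + (-30 - 4*(-20)**2 + 24*(-20)) = -3*(-4 + 10) + (-30 - 4*400 - 480) = -3*6 + (-30 - 1600 - 480) = -18 - 2110 = -2128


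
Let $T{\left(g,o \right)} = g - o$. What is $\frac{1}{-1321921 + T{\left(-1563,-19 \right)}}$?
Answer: $- \frac{1}{1323465} \approx -7.5559 \cdot 10^{-7}$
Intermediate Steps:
$\frac{1}{-1321921 + T{\left(-1563,-19 \right)}} = \frac{1}{-1321921 - 1544} = \frac{1}{-1323465} = - \frac{1}{1323465}$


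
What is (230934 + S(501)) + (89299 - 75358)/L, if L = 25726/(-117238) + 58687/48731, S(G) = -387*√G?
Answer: 689520675196749/2813346400 - 387*√501 ≈ 2.3643e+5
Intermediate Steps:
L = 2813346400/2856562489 (L = 25726*(-1/117238) + 58687*(1/48731) = -12863/58619 + 58687/48731 = 2813346400/2856562489 ≈ 0.98487)
(230934 + S(501)) + (89299 - 75358)/L = (230934 - 387*√501) + (89299 - 75358)/(2813346400/2856562489) = (230934 - 387*√501) + 13941*(2856562489/2813346400) = (230934 - 387*√501) + 39823337659149/2813346400 = 689520675196749/2813346400 - 387*√501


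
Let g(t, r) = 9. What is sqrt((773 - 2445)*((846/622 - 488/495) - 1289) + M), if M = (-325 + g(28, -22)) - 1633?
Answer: sqrt(46846088487155)/4665 ≈ 1467.2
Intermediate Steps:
M = -1949 (M = (-325 + 9) - 1633 = -316 - 1633 = -1949)
sqrt((773 - 2445)*((846/622 - 488/495) - 1289) + M) = sqrt((773 - 2445)*((846/622 - 488/495) - 1289) - 1949) = sqrt(-1672*((846*(1/622) - 488*1/495) - 1289) - 1949) = sqrt(-1672*((423/311 - 488/495) - 1289) - 1949) = sqrt(-1672*(57617/153945 - 1289) - 1949) = sqrt(-1672*(-198377488/153945) - 1949) = sqrt(30153378176/13995 - 1949) = sqrt(30126101921/13995) = sqrt(46846088487155)/4665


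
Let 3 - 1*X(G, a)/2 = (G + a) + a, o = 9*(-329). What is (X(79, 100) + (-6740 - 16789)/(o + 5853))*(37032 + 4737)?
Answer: -22554048699/964 ≈ -2.3396e+7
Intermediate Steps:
o = -2961
X(G, a) = 6 - 4*a - 2*G (X(G, a) = 6 - 2*((G + a) + a) = 6 - 2*(G + 2*a) = 6 + (-4*a - 2*G) = 6 - 4*a - 2*G)
(X(79, 100) + (-6740 - 16789)/(o + 5853))*(37032 + 4737) = ((6 - 4*100 - 2*79) + (-6740 - 16789)/(-2961 + 5853))*(37032 + 4737) = ((6 - 400 - 158) - 23529/2892)*41769 = (-552 - 23529*1/2892)*41769 = (-552 - 7843/964)*41769 = -539971/964*41769 = -22554048699/964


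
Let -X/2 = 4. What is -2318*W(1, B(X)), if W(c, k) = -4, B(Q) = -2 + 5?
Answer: 9272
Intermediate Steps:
X = -8 (X = -2*4 = -8)
B(Q) = 3
-2318*W(1, B(X)) = -2318*(-4) = 9272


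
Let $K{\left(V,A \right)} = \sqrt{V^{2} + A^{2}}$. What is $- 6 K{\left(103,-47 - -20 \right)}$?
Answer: $- 6 \sqrt{11338} \approx -638.88$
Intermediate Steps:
$K{\left(V,A \right)} = \sqrt{A^{2} + V^{2}}$
$- 6 K{\left(103,-47 - -20 \right)} = - 6 \sqrt{\left(-47 - -20\right)^{2} + 103^{2}} = - 6 \sqrt{\left(-47 + 20\right)^{2} + 10609} = - 6 \sqrt{\left(-27\right)^{2} + 10609} = - 6 \sqrt{729 + 10609} = - 6 \sqrt{11338}$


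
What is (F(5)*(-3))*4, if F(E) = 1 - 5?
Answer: 48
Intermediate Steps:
F(E) = -4
(F(5)*(-3))*4 = -4*(-3)*4 = 12*4 = 48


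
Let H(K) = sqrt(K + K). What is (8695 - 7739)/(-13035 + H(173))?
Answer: -12461460/169910879 - 956*sqrt(346)/169910879 ≈ -0.073446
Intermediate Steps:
H(K) = sqrt(2)*sqrt(K) (H(K) = sqrt(2*K) = sqrt(2)*sqrt(K))
(8695 - 7739)/(-13035 + H(173)) = (8695 - 7739)/(-13035 + sqrt(2)*sqrt(173)) = 956/(-13035 + sqrt(346))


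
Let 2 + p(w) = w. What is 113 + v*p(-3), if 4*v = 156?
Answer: -82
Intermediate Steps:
v = 39 (v = (¼)*156 = 39)
p(w) = -2 + w
113 + v*p(-3) = 113 + 39*(-2 - 3) = 113 + 39*(-5) = 113 - 195 = -82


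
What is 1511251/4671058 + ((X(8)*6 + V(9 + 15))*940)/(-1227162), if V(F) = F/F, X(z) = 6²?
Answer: 64410527773/409438919814 ≈ 0.15731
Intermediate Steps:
X(z) = 36
V(F) = 1
1511251/4671058 + ((X(8)*6 + V(9 + 15))*940)/(-1227162) = 1511251/4671058 + ((36*6 + 1)*940)/(-1227162) = 1511251*(1/4671058) + ((216 + 1)*940)*(-1/1227162) = 215893/667294 + (217*940)*(-1/1227162) = 215893/667294 + 203980*(-1/1227162) = 215893/667294 - 101990/613581 = 64410527773/409438919814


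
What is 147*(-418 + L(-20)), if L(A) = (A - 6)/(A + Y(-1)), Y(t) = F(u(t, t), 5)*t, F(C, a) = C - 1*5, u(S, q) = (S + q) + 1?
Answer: -61173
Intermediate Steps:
u(S, q) = 1 + S + q
F(C, a) = -5 + C (F(C, a) = C - 5 = -5 + C)
Y(t) = t*(-4 + 2*t) (Y(t) = (-5 + (1 + t + t))*t = (-5 + (1 + 2*t))*t = (-4 + 2*t)*t = t*(-4 + 2*t))
L(A) = (-6 + A)/(6 + A) (L(A) = (A - 6)/(A + 2*(-1)*(-2 - 1)) = (-6 + A)/(A + 2*(-1)*(-3)) = (-6 + A)/(A + 6) = (-6 + A)/(6 + A))
147*(-418 + L(-20)) = 147*(-418 + (-6 - 20)/(6 - 20)) = 147*(-418 - 26/(-14)) = 147*(-418 - 1/14*(-26)) = 147*(-418 + 13/7) = 147*(-2913/7) = -61173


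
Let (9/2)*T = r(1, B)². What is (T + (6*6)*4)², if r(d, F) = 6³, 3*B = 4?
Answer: 110502144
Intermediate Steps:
B = 4/3 (B = (⅓)*4 = 4/3 ≈ 1.3333)
r(d, F) = 216
T = 10368 (T = (2/9)*216² = (2/9)*46656 = 10368)
(T + (6*6)*4)² = (10368 + (6*6)*4)² = (10368 + 36*4)² = (10368 + 144)² = 10512² = 110502144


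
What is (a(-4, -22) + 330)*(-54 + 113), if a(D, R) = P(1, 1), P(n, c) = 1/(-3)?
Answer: 58351/3 ≈ 19450.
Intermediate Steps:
P(n, c) = -1/3 (P(n, c) = 1*(-1/3) = -1/3)
a(D, R) = -1/3
(a(-4, -22) + 330)*(-54 + 113) = (-1/3 + 330)*(-54 + 113) = (989/3)*59 = 58351/3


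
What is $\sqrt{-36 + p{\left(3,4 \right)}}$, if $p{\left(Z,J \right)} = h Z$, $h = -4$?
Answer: $4 i \sqrt{3} \approx 6.9282 i$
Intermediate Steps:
$p{\left(Z,J \right)} = - 4 Z$
$\sqrt{-36 + p{\left(3,4 \right)}} = \sqrt{-36 - 12} = \sqrt{-48} = 4 i \sqrt{3}$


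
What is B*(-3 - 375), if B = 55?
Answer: -20790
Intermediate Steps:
B*(-3 - 375) = 55*(-3 - 375) = 55*(-378) = -20790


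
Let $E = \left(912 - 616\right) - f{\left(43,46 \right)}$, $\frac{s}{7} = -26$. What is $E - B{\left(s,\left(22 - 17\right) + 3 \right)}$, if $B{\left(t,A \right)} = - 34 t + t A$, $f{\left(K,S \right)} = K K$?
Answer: $-6285$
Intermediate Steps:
$s = -182$ ($s = 7 \left(-26\right) = -182$)
$f{\left(K,S \right)} = K^{2}$
$B{\left(t,A \right)} = - 34 t + A t$
$E = -1553$ ($E = \left(912 - 616\right) - 43^{2} = \left(912 - 616\right) - 1849 = 296 - 1849 = -1553$)
$E - B{\left(s,\left(22 - 17\right) + 3 \right)} = -1553 - - 182 \left(-34 + \left(\left(22 - 17\right) + 3\right)\right) = -1553 - - 182 \left(-34 + \left(5 + 3\right)\right) = -1553 - - 182 \left(-34 + 8\right) = -1553 - \left(-182\right) \left(-26\right) = -1553 - 4732 = -6285$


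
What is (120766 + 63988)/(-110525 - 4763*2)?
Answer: -184754/120051 ≈ -1.5390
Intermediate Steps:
(120766 + 63988)/(-110525 - 4763*2) = 184754/(-110525 - 9526) = 184754/(-120051) = 184754*(-1/120051) = -184754/120051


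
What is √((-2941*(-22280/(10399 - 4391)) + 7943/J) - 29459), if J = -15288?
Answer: I*√73833942053010/63084 ≈ 136.21*I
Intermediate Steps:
√((-2941*(-22280/(10399 - 4391)) + 7943/J) - 29459) = √((-2941*(-22280/(10399 - 4391)) + 7943/(-15288)) - 29459) = √((-2941/(6008*(-1/22280)) + 7943*(-1/15288)) - 29459) = √((-2941/(-751/2785) - 611/1176) - 29459) = √((-2941*(-2785/751) - 611/1176) - 29459) = √((8190685/751 - 611/1176) - 29459) = √(9631786699/883176 - 29459) = √(-16385695085/883176) = I*√73833942053010/63084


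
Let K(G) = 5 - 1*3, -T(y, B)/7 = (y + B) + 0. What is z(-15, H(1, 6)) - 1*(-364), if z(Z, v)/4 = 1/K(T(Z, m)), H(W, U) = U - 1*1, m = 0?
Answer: 366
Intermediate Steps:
H(W, U) = -1 + U (H(W, U) = U - 1 = -1 + U)
T(y, B) = -7*B - 7*y (T(y, B) = -7*((y + B) + 0) = -7*((B + y) + 0) = -7*(B + y) = -7*B - 7*y)
K(G) = 2 (K(G) = 5 - 3 = 2)
z(Z, v) = 2 (z(Z, v) = 4/2 = 4*(½) = 2)
z(-15, H(1, 6)) - 1*(-364) = 2 - 1*(-364) = 2 + 364 = 366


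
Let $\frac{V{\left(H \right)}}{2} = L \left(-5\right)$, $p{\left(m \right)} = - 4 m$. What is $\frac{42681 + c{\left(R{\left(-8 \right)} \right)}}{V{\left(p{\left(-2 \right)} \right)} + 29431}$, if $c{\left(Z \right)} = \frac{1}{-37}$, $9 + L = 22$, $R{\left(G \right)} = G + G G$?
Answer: $\frac{1579196}{1084137} \approx 1.4566$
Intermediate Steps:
$R{\left(G \right)} = G + G^{2}$
$L = 13$ ($L = -9 + 22 = 13$)
$c{\left(Z \right)} = - \frac{1}{37}$
$V{\left(H \right)} = -130$ ($V{\left(H \right)} = 2 \cdot 13 \left(-5\right) = 2 \left(-65\right) = -130$)
$\frac{42681 + c{\left(R{\left(-8 \right)} \right)}}{V{\left(p{\left(-2 \right)} \right)} + 29431} = \frac{42681 - \frac{1}{37}}{-130 + 29431} = \frac{1579196}{37 \cdot 29301} = \frac{1579196}{37} \cdot \frac{1}{29301} = \frac{1579196}{1084137}$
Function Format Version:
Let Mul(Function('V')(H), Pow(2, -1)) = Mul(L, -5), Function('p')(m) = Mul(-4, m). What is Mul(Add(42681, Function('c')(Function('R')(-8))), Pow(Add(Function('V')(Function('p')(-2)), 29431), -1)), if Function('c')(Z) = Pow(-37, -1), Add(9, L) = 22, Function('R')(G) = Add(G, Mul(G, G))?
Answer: Rational(1579196, 1084137) ≈ 1.4566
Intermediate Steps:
Function('R')(G) = Add(G, Pow(G, 2))
L = 13 (L = Add(-9, 22) = 13)
Function('c')(Z) = Rational(-1, 37)
Function('V')(H) = -130 (Function('V')(H) = Mul(2, Mul(13, -5)) = Mul(2, -65) = -130)
Mul(Add(42681, Function('c')(Function('R')(-8))), Pow(Add(Function('V')(Function('p')(-2)), 29431), -1)) = Mul(Add(42681, Rational(-1, 37)), Pow(Add(-130, 29431), -1)) = Mul(Rational(1579196, 37), Pow(29301, -1)) = Mul(Rational(1579196, 37), Rational(1, 29301)) = Rational(1579196, 1084137)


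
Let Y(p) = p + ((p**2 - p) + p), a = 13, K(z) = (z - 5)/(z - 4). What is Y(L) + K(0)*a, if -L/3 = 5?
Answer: 905/4 ≈ 226.25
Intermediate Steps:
K(z) = (-5 + z)/(-4 + z)
L = -15 (L = -3*5 = -15)
Y(p) = p + p**2
Y(L) + K(0)*a = -15*(1 - 15) + ((-5 + 0)/(-4 + 0))*13 = -15*(-14) + (-5/(-4))*13 = 210 - 1/4*(-5)*13 = 210 + (5/4)*13 = 210 + 65/4 = 905/4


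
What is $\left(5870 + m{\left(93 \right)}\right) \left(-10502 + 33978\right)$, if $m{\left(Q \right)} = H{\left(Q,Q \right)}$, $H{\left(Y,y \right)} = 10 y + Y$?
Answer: $161820068$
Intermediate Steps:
$H{\left(Y,y \right)} = Y + 10 y$
$m{\left(Q \right)} = 11 Q$ ($m{\left(Q \right)} = Q + 10 Q = 11 Q$)
$\left(5870 + m{\left(93 \right)}\right) \left(-10502 + 33978\right) = \left(5870 + 11 \cdot 93\right) \left(-10502 + 33978\right) = \left(5870 + 1023\right) 23476 = 6893 \cdot 23476 = 161820068$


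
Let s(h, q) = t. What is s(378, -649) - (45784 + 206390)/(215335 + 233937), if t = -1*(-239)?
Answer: 53561917/224636 ≈ 238.44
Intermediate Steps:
t = 239
s(h, q) = 239
s(378, -649) - (45784 + 206390)/(215335 + 233937) = 239 - (45784 + 206390)/(215335 + 233937) = 239 - 252174/449272 = 239 - 1*126087/224636 = 239 - 126087/224636 = 53561917/224636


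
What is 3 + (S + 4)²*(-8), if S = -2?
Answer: -29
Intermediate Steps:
3 + (S + 4)²*(-8) = 3 + (-2 + 4)²*(-8) = 3 + 2²*(-8) = 3 + 4*(-8) = 3 - 32 = -29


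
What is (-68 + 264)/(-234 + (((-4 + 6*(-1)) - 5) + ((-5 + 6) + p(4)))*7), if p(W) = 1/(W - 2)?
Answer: -392/657 ≈ -0.59665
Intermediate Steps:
p(W) = 1/(-2 + W)
(-68 + 264)/(-234 + (((-4 + 6*(-1)) - 5) + ((-5 + 6) + p(4)))*7) = (-68 + 264)/(-234 + (((-4 + 6*(-1)) - 5) + ((-5 + 6) + 1/(-2 + 4)))*7) = 196/(-234 + (((-4 - 6) - 5) + (1 + 1/2))*7) = 196/(-234 + ((-10 - 5) + (1 + 1/2))*7) = 196/(-234 + (-15 + 3/2)*7) = 196/(-234 - 27/2*7) = 196/(-234 - 189/2) = 196/(-657/2) = 196*(-2/657) = -392/657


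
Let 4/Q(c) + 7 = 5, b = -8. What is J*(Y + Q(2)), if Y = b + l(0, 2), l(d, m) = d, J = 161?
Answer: -1610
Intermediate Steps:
Q(c) = -2 (Q(c) = 4/(-7 + 5) = 4/(-2) = 4*(-½) = -2)
Y = -8 (Y = -8 + 0 = -8)
J*(Y + Q(2)) = 161*(-8 - 2) = 161*(-10) = -1610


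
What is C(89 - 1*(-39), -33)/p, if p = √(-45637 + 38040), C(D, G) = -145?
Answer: 145*I*√7597/7597 ≈ 1.6636*I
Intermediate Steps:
p = I*√7597 (p = √(-7597) = I*√7597 ≈ 87.161*I)
C(89 - 1*(-39), -33)/p = -145*(-I*√7597/7597) = -(-145)*I*√7597/7597 = 145*I*√7597/7597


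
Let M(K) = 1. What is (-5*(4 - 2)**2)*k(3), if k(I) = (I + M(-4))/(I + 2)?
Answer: -16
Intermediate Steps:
k(I) = (1 + I)/(2 + I) (k(I) = (I + 1)/(I + 2) = (1 + I)/(2 + I))
(-5*(4 - 2)**2)*k(3) = (-5*(4 - 2)**2)*((1 + 3)/(2 + 3)) = (-5*2**2)*(4/5) = (-5*4)*((1/5)*4) = -20*4/5 = -16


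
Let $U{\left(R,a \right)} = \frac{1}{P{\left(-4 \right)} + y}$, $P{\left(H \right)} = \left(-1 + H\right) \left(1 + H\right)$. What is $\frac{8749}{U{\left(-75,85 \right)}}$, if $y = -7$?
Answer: $69992$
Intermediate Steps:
$P{\left(H \right)} = \left(1 + H\right) \left(-1 + H\right)$
$U{\left(R,a \right)} = \frac{1}{8}$ ($U{\left(R,a \right)} = \frac{1}{\left(-1 + \left(-4\right)^{2}\right) - 7} = \frac{1}{\left(-1 + 16\right) - 7} = \frac{1}{15 - 7} = \frac{1}{8}$)
$\frac{8749}{U{\left(-75,85 \right)}} = 8749 \frac{1}{\frac{1}{8}} = 8749 \cdot 8 = 69992$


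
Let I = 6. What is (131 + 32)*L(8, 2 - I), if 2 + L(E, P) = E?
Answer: 978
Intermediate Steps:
L(E, P) = -2 + E
(131 + 32)*L(8, 2 - I) = (131 + 32)*(-2 + 8) = 163*6 = 978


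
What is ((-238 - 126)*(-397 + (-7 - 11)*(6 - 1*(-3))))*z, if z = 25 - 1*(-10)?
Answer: 7121660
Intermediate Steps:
z = 35 (z = 25 + 10 = 35)
((-238 - 126)*(-397 + (-7 - 11)*(6 - 1*(-3))))*z = ((-238 - 126)*(-397 + (-7 - 11)*(6 - 1*(-3))))*35 = -364*(-397 - 18*(6 + 3))*35 = -364*(-397 - 18*9)*35 = -364*(-397 - 162)*35 = -364*(-559)*35 = 203476*35 = 7121660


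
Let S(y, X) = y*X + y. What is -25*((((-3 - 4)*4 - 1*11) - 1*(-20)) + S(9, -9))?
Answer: 2275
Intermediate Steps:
S(y, X) = y + X*y (S(y, X) = X*y + y = y + X*y)
-25*((((-3 - 4)*4 - 1*11) - 1*(-20)) + S(9, -9)) = -25*((((-3 - 4)*4 - 1*11) - 1*(-20)) + 9*(1 - 9)) = -25*(((-7*4 - 11) + 20) + 9*(-8)) = -25*(((-28 - 11) + 20) - 72) = -25*((-39 + 20) - 72) = -25*(-19 - 72) = -25*(-91) = 2275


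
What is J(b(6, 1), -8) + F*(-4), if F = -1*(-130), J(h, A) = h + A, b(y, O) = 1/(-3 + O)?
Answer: -1057/2 ≈ -528.50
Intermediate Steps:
J(h, A) = A + h
F = 130
J(b(6, 1), -8) + F*(-4) = (-8 + 1/(-3 + 1)) + 130*(-4) = (-8 + 1/(-2)) - 520 = (-8 - 1/2) - 520 = -17/2 - 520 = -1057/2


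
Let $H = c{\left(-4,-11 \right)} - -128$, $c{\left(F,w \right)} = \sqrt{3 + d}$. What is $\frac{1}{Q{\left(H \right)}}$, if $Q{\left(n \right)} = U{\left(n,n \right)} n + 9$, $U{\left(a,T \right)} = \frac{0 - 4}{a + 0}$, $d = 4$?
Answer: $\frac{1}{5} \approx 0.2$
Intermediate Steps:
$U{\left(a,T \right)} = - \frac{4}{a}$
$c{\left(F,w \right)} = \sqrt{7}$ ($c{\left(F,w \right)} = \sqrt{3 + 4} = \sqrt{7}$)
$H = 128 + \sqrt{7}$ ($H = \sqrt{7} - -128 = \sqrt{7} + 128 = 128 + \sqrt{7} \approx 130.65$)
$Q{\left(n \right)} = 5$ ($Q{\left(n \right)} = - \frac{4}{n} n + 9 = -4 + 9 = 5$)
$\frac{1}{Q{\left(H \right)}} = \frac{1}{5}$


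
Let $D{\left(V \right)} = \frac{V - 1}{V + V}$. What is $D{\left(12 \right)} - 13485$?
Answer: $- \frac{323629}{24} \approx -13485.0$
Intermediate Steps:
$D{\left(V \right)} = \frac{-1 + V}{2 V}$
$D{\left(12 \right)} - 13485 = \frac{-1 + 12}{2 \cdot 12} - 13485 = \frac{1}{2} \cdot \frac{1}{12} \cdot 11 - 13485 = \frac{11}{24} - 13485 = - \frac{323629}{24}$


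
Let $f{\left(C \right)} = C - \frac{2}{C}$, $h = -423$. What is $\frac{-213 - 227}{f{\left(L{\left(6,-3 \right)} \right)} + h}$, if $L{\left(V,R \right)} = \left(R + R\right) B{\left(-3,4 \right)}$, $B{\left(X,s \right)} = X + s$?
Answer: $\frac{660}{643} \approx 1.0264$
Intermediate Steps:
$L{\left(V,R \right)} = 2 R$ ($L{\left(V,R \right)} = \left(R + R\right) \left(-3 + 4\right) = 2 R 1 = 2 R$)
$\frac{-213 - 227}{f{\left(L{\left(6,-3 \right)} \right)} + h} = \frac{-213 - 227}{\left(2 \left(-3\right) - \frac{2}{2 \left(-3\right)}\right) - 423} = - \frac{440}{\left(-6 - \frac{2}{-6}\right) - 423} = - \frac{440}{\left(-6 - - \frac{1}{3}\right) - 423} = - \frac{440}{\left(-6 + \frac{1}{3}\right) - 423} = - \frac{440}{- \frac{17}{3} - 423} = - \frac{440}{- \frac{1286}{3}} = \left(-440\right) \left(- \frac{3}{1286}\right) = \frac{660}{643}$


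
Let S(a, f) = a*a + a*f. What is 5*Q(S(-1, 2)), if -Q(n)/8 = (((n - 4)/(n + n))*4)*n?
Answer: 400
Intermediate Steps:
S(a, f) = a² + a*f
Q(n) = 64 - 16*n (Q(n) = -8*((n - 4)/(n + n))*4*n = -8*((-4 + n)/((2*n)))*4*n = -8*((-4 + n)*(1/(2*n)))*4*n = -8*((-4 + n)/(2*n))*4*n = -8*2*(-4 + n)/n*n = -8*(-8 + 2*n) = 64 - 16*n)
5*Q(S(-1, 2)) = 5*(64 - (-16)*(-1 + 2)) = 5*(64 - (-16)) = 5*(64 - 16*(-1)) = 5*(64 + 16) = 5*80 = 400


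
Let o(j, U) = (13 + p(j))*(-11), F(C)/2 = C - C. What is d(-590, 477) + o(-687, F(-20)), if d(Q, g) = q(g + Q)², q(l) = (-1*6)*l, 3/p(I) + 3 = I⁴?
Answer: 34121644858805415/74251578986 ≈ 4.5954e+5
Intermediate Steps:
p(I) = 3/(-3 + I⁴)
q(l) = -6*l
F(C) = 0 (F(C) = 2*(C - C) = 2*0 = 0)
d(Q, g) = (-6*Q - 6*g)² (d(Q, g) = (-6*(g + Q))² = (-6*(Q + g))² = (-6*Q - 6*g)²)
o(j, U) = -143 - 33/(-3 + j⁴) (o(j, U) = (13 + 3/(-3 + j⁴))*(-11) = -143 - 33/(-3 + j⁴))
d(-590, 477) + o(-687, F(-20)) = 36*(-590 + 477)² + 11*(36 - 13*(-687)⁴)/(-3 + (-687)⁴) = 36*(-113)² + 11*(36 - 13*222754736961)/(-3 + 222754736961) = 36*12769 + 11*(36 - 2895811580493)/222754736958 = 459684 + 11*(1/222754736958)*(-2895811580457) = 459684 - 10617975795009/74251578986 = 34121644858805415/74251578986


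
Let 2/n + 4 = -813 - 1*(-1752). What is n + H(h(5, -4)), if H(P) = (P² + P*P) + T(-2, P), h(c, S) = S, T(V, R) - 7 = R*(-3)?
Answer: 47687/935 ≈ 51.002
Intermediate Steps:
n = 2/935 (n = 2/(-4 + (-813 - 1*(-1752))) = 2/(-4 + (-813 + 1752)) = 2/(-4 + 939) = 2/935 ≈ 0.0021390)
T(V, R) = 7 - 3*R (T(V, R) = 7 + R*(-3) = 7 - 3*R)
H(P) = 7 - 3*P + 2*P² (H(P) = (P² + P*P) + (7 - 3*P) = (P² + P²) + (7 - 3*P) = 2*P² + (7 - 3*P) = 7 - 3*P + 2*P²)
n + H(h(5, -4)) = 2/935 + (7 - 3*(-4) + 2*(-4)²) = 2/935 + (7 + 12 + 2*16) = 2/935 + (7 + 12 + 32) = 2/935 + 51 = 47687/935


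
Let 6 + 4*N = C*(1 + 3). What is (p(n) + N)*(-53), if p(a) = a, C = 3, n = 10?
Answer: -1219/2 ≈ -609.50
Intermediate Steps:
N = 3/2 (N = -3/2 + (3*(1 + 3))/4 = -3/2 + (3*4)/4 = -3/2 + (1/4)*12 = -3/2 + 3 = 3/2 ≈ 1.5000)
(p(n) + N)*(-53) = (10 + 3/2)*(-53) = (23/2)*(-53) = -1219/2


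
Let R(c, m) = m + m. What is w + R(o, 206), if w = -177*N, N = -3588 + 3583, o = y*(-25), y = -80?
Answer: 1297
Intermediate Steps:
o = 2000 (o = -80*(-25) = 2000)
N = -5
w = 885 (w = -177*(-5) = 885)
R(c, m) = 2*m
w + R(o, 206) = 885 + 2*206 = 885 + 412 = 1297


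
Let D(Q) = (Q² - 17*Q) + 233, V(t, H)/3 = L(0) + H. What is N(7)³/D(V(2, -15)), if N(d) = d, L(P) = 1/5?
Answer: 8575/73979 ≈ 0.11591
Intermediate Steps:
L(P) = ⅕
V(t, H) = ⅗ + 3*H (V(t, H) = 3*(⅕ + H) = ⅗ + 3*H)
D(Q) = 233 + Q² - 17*Q
N(7)³/D(V(2, -15)) = 7³/(233 + (⅗ + 3*(-15))² - 17*(⅗ + 3*(-15))) = 343/(233 + (⅗ - 45)² - 17*(⅗ - 45)) = 343/(233 + (-222/5)² - 17*(-222/5)) = 343/(233 + 49284/25 + 3774/5) = 343/(73979/25) = 343*(25/73979) = 8575/73979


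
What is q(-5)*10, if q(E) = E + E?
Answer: -100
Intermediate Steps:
q(E) = 2*E
q(-5)*10 = (2*(-5))*10 = -10*10 = -100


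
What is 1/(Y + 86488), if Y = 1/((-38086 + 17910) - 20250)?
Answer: 40426/3496363887 ≈ 1.1562e-5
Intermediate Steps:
Y = -1/40426 (Y = 1/(-20176 - 20250) = 1/(-40426) = -1/40426 ≈ -2.4737e-5)
1/(Y + 86488) = 1/(-1/40426 + 86488) = 1/(3496363887/40426) = 40426/3496363887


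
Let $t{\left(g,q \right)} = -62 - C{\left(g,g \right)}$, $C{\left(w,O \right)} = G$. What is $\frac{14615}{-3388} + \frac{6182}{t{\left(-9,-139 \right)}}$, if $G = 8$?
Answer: $- \frac{1569119}{16940} \approx -92.628$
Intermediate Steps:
$C{\left(w,O \right)} = 8$
$t{\left(g,q \right)} = -70$ ($t{\left(g,q \right)} = -62 - 8 = -70$)
$\frac{14615}{-3388} + \frac{6182}{t{\left(-9,-139 \right)}} = \frac{14615}{-3388} + \frac{6182}{-70} = 14615 \left(- \frac{1}{3388}\right) + 6182 \left(- \frac{1}{70}\right) = - \frac{14615}{3388} - \frac{3091}{35} = - \frac{1569119}{16940}$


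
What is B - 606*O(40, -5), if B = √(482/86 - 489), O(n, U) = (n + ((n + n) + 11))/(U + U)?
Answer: 39693/5 + I*√893798/43 ≈ 7938.6 + 21.986*I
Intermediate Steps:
O(n, U) = (11 + 3*n)/(2*U) (O(n, U) = (n + (2*n + 11))/((2*U)) = (n + (11 + 2*n))*(1/(2*U)) = (11 + 3*n)*(1/(2*U)) = (11 + 3*n)/(2*U))
B = I*√893798/43 (B = √(482*(1/86) - 489) = √(241/43 - 489) = √(-20786/43) = I*√893798/43 ≈ 21.986*I)
B - 606*O(40, -5) = I*√893798/43 - 303*(11 + 3*40)/(-5) = I*√893798/43 - 303*(-1)*(11 + 120)/5 = I*√893798/43 - 303*(-1)*131/5 = I*√893798/43 - 606*(-131/10) = I*√893798/43 + 39693/5 = 39693/5 + I*√893798/43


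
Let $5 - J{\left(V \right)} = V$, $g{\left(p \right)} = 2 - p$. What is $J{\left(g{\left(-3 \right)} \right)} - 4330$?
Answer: $-4330$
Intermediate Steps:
$J{\left(V \right)} = 5 - V$
$J{\left(g{\left(-3 \right)} \right)} - 4330 = \left(5 - \left(2 - -3\right)\right) - 4330 = \left(5 - \left(2 + 3\right)\right) - 4330 = \left(5 - 5\right) - 4330 = 0 - 4330 = -4330$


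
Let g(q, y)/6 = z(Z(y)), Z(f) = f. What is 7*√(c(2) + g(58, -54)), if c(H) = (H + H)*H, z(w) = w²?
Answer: 28*√1094 ≈ 926.12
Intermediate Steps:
c(H) = 2*H² (c(H) = (2*H)*H = 2*H²)
g(q, y) = 6*y²
7*√(c(2) + g(58, -54)) = 7*√(2*2² + 6*(-54)²) = 7*√(2*4 + 6*2916) = 7*√(8 + 17496) = 7*√17504 = 7*(4*√1094) = 28*√1094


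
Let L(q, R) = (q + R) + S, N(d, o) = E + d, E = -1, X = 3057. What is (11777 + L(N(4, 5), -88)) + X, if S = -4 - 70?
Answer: 14675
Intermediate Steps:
N(d, o) = -1 + d
S = -74
L(q, R) = -74 + R + q (L(q, R) = (q + R) - 74 = (R + q) - 74 = -74 + R + q)
(11777 + L(N(4, 5), -88)) + X = (11777 + (-74 - 88 + (-1 + 4))) + 3057 = (11777 + (-74 - 88 + 3)) + 3057 = (11777 - 159) + 3057 = 11618 + 3057 = 14675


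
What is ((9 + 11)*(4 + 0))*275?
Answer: 22000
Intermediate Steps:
((9 + 11)*(4 + 0))*275 = (20*4)*275 = 80*275 = 22000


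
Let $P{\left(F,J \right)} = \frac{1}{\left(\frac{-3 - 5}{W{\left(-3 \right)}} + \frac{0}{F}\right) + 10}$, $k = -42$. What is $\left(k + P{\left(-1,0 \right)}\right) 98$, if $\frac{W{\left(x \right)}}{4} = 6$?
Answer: $- \frac{119070}{29} \approx -4105.9$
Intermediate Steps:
$W{\left(x \right)} = 24$ ($W{\left(x \right)} = 4 \cdot 6 = 24$)
$P{\left(F,J \right)} = \frac{3}{29}$ ($P{\left(F,J \right)} = \frac{1}{\left(\frac{-3 - 5}{24} + \frac{0}{F}\right) + 10} = \frac{1}{\left(\left(-3 - 5\right) \frac{1}{24} + 0\right) + 10} = \frac{1}{\left(\left(-8\right) \frac{1}{24} + 0\right) + 10} = \frac{1}{\left(- \frac{1}{3} + 0\right) + 10} = \frac{1}{- \frac{1}{3} + 10} = \frac{1}{\frac{29}{3}} = \frac{3}{29}$)
$\left(k + P{\left(-1,0 \right)}\right) 98 = \left(-42 + \frac{3}{29}\right) 98 = \left(- \frac{1215}{29}\right) 98 = - \frac{119070}{29}$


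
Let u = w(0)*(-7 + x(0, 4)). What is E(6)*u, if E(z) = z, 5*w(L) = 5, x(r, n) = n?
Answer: -18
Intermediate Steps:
w(L) = 1 (w(L) = (⅕)*5 = 1)
u = -3 (u = 1*(-7 + 4) = 1*(-3) = -3)
E(6)*u = 6*(-3) = -18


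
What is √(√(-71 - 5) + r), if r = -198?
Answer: √(-198 + 2*I*√19) ≈ 0.3097 + 14.075*I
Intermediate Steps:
√(√(-71 - 5) + r) = √(√(-71 - 5) - 198) = √(√(-76) - 198) = √(2*I*√19 - 198) = √(-198 + 2*I*√19)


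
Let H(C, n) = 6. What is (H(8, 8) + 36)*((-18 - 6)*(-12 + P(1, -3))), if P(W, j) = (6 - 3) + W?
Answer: 8064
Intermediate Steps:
P(W, j) = 3 + W
(H(8, 8) + 36)*((-18 - 6)*(-12 + P(1, -3))) = (6 + 36)*((-18 - 6)*(-12 + (3 + 1))) = 42*(-24*(-12 + 4)) = 42*(-24*(-8)) = 42*192 = 8064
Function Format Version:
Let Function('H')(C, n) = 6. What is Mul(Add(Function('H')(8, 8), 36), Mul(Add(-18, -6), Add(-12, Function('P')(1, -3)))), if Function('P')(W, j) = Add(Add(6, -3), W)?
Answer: 8064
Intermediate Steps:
Function('P')(W, j) = Add(3, W)
Mul(Add(Function('H')(8, 8), 36), Mul(Add(-18, -6), Add(-12, Function('P')(1, -3)))) = Mul(Add(6, 36), Mul(Add(-18, -6), Add(-12, Add(3, 1)))) = Mul(42, Mul(-24, Add(-12, 4))) = Mul(42, Mul(-24, -8)) = Mul(42, 192) = 8064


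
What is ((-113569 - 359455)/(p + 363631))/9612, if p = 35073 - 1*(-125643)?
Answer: -118256/1260005841 ≈ -9.3854e-5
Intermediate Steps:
p = 160716 (p = 35073 + 125643 = 160716)
((-113569 - 359455)/(p + 363631))/9612 = ((-113569 - 359455)/(160716 + 363631))/9612 = -473024/524347*(1/9612) = -473024*1/524347*(1/9612) = -473024/524347*1/9612 = -118256/1260005841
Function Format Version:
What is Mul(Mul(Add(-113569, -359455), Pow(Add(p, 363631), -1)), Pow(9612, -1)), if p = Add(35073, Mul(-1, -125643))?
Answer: Rational(-118256, 1260005841) ≈ -9.3854e-5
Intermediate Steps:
p = 160716 (p = Add(35073, 125643) = 160716)
Mul(Mul(Add(-113569, -359455), Pow(Add(p, 363631), -1)), Pow(9612, -1)) = Mul(Mul(Add(-113569, -359455), Pow(Add(160716, 363631), -1)), Pow(9612, -1)) = Mul(Mul(-473024, Pow(524347, -1)), Rational(1, 9612)) = Mul(Mul(-473024, Rational(1, 524347)), Rational(1, 9612)) = Mul(Rational(-473024, 524347), Rational(1, 9612)) = Rational(-118256, 1260005841)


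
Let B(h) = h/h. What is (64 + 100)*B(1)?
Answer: 164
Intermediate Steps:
B(h) = 1
(64 + 100)*B(1) = (64 + 100)*1 = 164*1 = 164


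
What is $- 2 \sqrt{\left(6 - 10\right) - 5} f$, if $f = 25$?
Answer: $- 150 i \approx - 150.0 i$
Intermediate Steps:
$- 2 \sqrt{\left(6 - 10\right) - 5} f = - 2 \sqrt{\left(6 - 10\right) - 5} \cdot 25 = - 2 \sqrt{-4 - 5} \cdot 25 = - 2 \sqrt{-9} \cdot 25 = - 2 \cdot 3 i 25 = - 6 i 25 = - 150 i$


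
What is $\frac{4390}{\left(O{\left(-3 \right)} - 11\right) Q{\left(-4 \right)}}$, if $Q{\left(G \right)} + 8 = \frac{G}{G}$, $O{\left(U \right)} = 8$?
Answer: $\frac{4390}{21} \approx 209.05$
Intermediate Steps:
$Q{\left(G \right)} = -7$ ($Q{\left(G \right)} = -8 + \frac{G}{G} = -8 + 1 = -7$)
$\frac{4390}{\left(O{\left(-3 \right)} - 11\right) Q{\left(-4 \right)}} = \frac{4390}{\left(8 - 11\right) \left(-7\right)} = \frac{4390}{\left(-3\right) \left(-7\right)} = \frac{4390}{21}$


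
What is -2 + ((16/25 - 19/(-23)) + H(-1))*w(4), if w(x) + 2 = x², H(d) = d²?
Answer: 18702/575 ≈ 32.525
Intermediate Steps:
w(x) = -2 + x²
-2 + ((16/25 - 19/(-23)) + H(-1))*w(4) = -2 + ((16/25 - 19/(-23)) + (-1)²)*(-2 + 4²) = -2 + ((16*(1/25) - 19*(-1/23)) + 1)*(-2 + 16) = -2 + ((16/25 + 19/23) + 1)*14 = -2 + (843/575 + 1)*14 = -2 + (1418/575)*14 = -2 + 19852/575 = 18702/575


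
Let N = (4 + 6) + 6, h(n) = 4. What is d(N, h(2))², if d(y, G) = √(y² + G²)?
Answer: 272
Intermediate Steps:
N = 16 (N = 10 + 6 = 16)
d(y, G) = √(G² + y²)
d(N, h(2))² = (√(4² + 16²))² = (√(16 + 256))² = (√272)² = (4*√17)² = 272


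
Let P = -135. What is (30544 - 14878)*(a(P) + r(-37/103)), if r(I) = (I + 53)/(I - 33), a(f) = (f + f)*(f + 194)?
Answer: -214392742683/859 ≈ -2.4958e+8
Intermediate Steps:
a(f) = 2*f*(194 + f) (a(f) = (2*f)*(194 + f) = 2*f*(194 + f))
r(I) = (53 + I)/(-33 + I)
(30544 - 14878)*(a(P) + r(-37/103)) = (30544 - 14878)*(2*(-135)*(194 - 135) + (53 - 37/103)/(-33 - 37/103)) = 15666*(2*(-135)*59 + (53 - 37*1/103)/(-33 - 37*1/103)) = 15666*(-15930 + (53 - 37/103)/(-33 - 37/103)) = 15666*(-15930 + (5422/103)/(-3436/103)) = 15666*(-15930 - 103/3436*5422/103) = 15666*(-15930 - 2711/1718) = 15666*(-27370451/1718) = -214392742683/859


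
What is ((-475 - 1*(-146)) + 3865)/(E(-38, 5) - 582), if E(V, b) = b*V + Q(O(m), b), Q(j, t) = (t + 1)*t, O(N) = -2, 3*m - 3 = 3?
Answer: -1768/371 ≈ -4.7655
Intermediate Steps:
m = 2 (m = 1 + (⅓)*3 = 1 + 1 = 2)
Q(j, t) = t*(1 + t) (Q(j, t) = (1 + t)*t = t*(1 + t))
E(V, b) = V*b + b*(1 + b) (E(V, b) = b*V + b*(1 + b) = V*b + b*(1 + b))
((-475 - 1*(-146)) + 3865)/(E(-38, 5) - 582) = ((-475 - 1*(-146)) + 3865)/(5*(1 - 38 + 5) - 582) = ((-475 + 146) + 3865)/(5*(-32) - 582) = (-329 + 3865)/(-160 - 582) = 3536/(-742) = 3536*(-1/742) = -1768/371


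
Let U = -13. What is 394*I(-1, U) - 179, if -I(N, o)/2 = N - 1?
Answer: 1397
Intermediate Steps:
I(N, o) = 2 - 2*N (I(N, o) = -2*(N - 1) = -2*(-1 + N) = 2 - 2*N)
394*I(-1, U) - 179 = 394*(2 - 2*(-1)) - 179 = 394*(2 + 2) - 179 = 394*4 - 179 = 1576 - 179 = 1397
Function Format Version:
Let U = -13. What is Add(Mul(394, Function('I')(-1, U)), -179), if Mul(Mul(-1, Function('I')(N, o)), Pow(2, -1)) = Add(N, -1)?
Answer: 1397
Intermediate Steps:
Function('I')(N, o) = Add(2, Mul(-2, N)) (Function('I')(N, o) = Mul(-2, Add(N, -1)) = Mul(-2, Add(-1, N)) = Add(2, Mul(-2, N)))
Add(Mul(394, Function('I')(-1, U)), -179) = Add(Mul(394, Add(2, Mul(-2, -1))), -179) = Add(Mul(394, Add(2, 2)), -179) = Add(Mul(394, 4), -179) = Add(1576, -179) = 1397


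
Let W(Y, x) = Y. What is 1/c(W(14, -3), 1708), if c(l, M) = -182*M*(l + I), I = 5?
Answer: -1/5906264 ≈ -1.6931e-7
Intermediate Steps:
c(l, M) = -182*M*(5 + l) (c(l, M) = -182*M*(l + 5) = -182*M*(5 + l))
1/c(W(14, -3), 1708) = 1/(-182*1708*(5 + 14)) = 1/(-182*1708*19) = 1/(-5906264) = -1/5906264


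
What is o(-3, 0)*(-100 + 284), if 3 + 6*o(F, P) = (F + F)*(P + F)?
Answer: 460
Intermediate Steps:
o(F, P) = -½ + F*(F + P)/3 (o(F, P) = -½ + ((F + F)*(P + F))/6 = -½ + ((2*F)*(F + P))/6 = -½ + (2*F*(F + P))/6 = -½ + F*(F + P)/3)
o(-3, 0)*(-100 + 284) = (-½ + (⅓)*(-3)² + (⅓)*(-3)*0)*(-100 + 284) = (-½ + (⅓)*9 + 0)*184 = (-½ + 3 + 0)*184 = (5/2)*184 = 460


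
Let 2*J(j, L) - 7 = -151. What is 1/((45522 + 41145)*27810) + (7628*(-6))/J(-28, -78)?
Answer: 1532089692631/2410209270 ≈ 635.67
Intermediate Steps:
J(j, L) = -72 (J(j, L) = 7/2 + (½)*(-151) = 7/2 - 151/2 = -72)
1/((45522 + 41145)*27810) + (7628*(-6))/J(-28, -78) = 1/((45522 + 41145)*27810) + (7628*(-6))/(-72) = (1/27810)/86667 - 45768*(-1/72) = (1/86667)*(1/27810) + 1907/3 = 1/2410209270 + 1907/3 = 1532089692631/2410209270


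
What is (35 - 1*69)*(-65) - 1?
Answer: 2209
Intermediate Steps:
(35 - 1*69)*(-65) - 1 = (35 - 69)*(-65) - 1 = -34*(-65) - 1 = 2210 - 1 = 2209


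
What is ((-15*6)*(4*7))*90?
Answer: -226800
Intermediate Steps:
((-15*6)*(4*7))*90 = -90*28*90 = -2520*90 = -226800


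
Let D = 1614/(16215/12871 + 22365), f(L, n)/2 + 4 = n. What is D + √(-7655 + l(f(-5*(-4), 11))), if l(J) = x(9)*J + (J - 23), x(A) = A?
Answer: 3462299/47979355 + I*√7538 ≈ 0.072162 + 86.822*I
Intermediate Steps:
f(L, n) = -8 + 2*n
l(J) = -23 + 10*J (l(J) = 9*J + (J - 23) = 9*J + (-23 + J) = -23 + 10*J)
D = 3462299/47979355 (D = 1614/(16215*(1/12871) + 22365) = 1614/(16215/12871 + 22365) = 1614/(287876130/12871) = 1614*(12871/287876130) = 3462299/47979355 ≈ 0.072162)
D + √(-7655 + l(f(-5*(-4), 11))) = 3462299/47979355 + √(-7655 + (-23 + 10*(-8 + 2*11))) = 3462299/47979355 + √(-7655 + (-23 + 10*(-8 + 22))) = 3462299/47979355 + √(-7655 + (-23 + 10*14)) = 3462299/47979355 + √(-7655 + (-23 + 140)) = 3462299/47979355 + √(-7655 + 117) = 3462299/47979355 + √(-7538) = 3462299/47979355 + I*√7538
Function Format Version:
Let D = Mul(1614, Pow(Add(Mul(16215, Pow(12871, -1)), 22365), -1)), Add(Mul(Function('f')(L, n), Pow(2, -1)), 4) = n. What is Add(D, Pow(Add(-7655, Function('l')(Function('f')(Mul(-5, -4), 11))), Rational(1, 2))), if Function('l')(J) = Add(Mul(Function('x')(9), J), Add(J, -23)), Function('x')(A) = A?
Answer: Add(Rational(3462299, 47979355), Mul(I, Pow(7538, Rational(1, 2)))) ≈ Add(0.072162, Mul(86.822, I))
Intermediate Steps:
Function('f')(L, n) = Add(-8, Mul(2, n))
Function('l')(J) = Add(-23, Mul(10, J)) (Function('l')(J) = Add(Mul(9, J), Add(J, -23)) = Add(Mul(9, J), Add(-23, J)) = Add(-23, Mul(10, J)))
D = Rational(3462299, 47979355) (D = Mul(1614, Pow(Add(Mul(16215, Rational(1, 12871)), 22365), -1)) = Mul(1614, Pow(Add(Rational(16215, 12871), 22365), -1)) = Mul(1614, Pow(Rational(287876130, 12871), -1)) = Mul(1614, Rational(12871, 287876130)) = Rational(3462299, 47979355) ≈ 0.072162)
Add(D, Pow(Add(-7655, Function('l')(Function('f')(Mul(-5, -4), 11))), Rational(1, 2))) = Add(Rational(3462299, 47979355), Pow(Add(-7655, Add(-23, Mul(10, Add(-8, Mul(2, 11))))), Rational(1, 2))) = Add(Rational(3462299, 47979355), Pow(Add(-7655, Add(-23, Mul(10, Add(-8, 22)))), Rational(1, 2))) = Add(Rational(3462299, 47979355), Pow(Add(-7655, Add(-23, Mul(10, 14))), Rational(1, 2))) = Add(Rational(3462299, 47979355), Pow(Add(-7655, Add(-23, 140)), Rational(1, 2))) = Add(Rational(3462299, 47979355), Pow(Add(-7655, 117), Rational(1, 2))) = Add(Rational(3462299, 47979355), Pow(-7538, Rational(1, 2))) = Add(Rational(3462299, 47979355), Mul(I, Pow(7538, Rational(1, 2))))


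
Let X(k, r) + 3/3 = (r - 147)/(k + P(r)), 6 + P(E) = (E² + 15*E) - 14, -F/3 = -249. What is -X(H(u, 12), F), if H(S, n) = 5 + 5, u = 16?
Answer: 142151/142301 ≈ 0.99895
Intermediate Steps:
H(S, n) = 10
F = 747 (F = -3*(-249) = 747)
P(E) = -20 + E² + 15*E (P(E) = -6 + ((E² + 15*E) - 14) = -6 + (-14 + E² + 15*E) = -20 + E² + 15*E)
X(k, r) = -1 + (-147 + r)/(-20 + k + r² + 15*r) (X(k, r) = -1 + (r - 147)/(k + (-20 + r² + 15*r)) = -1 + (-147 + r)/(-20 + k + r² + 15*r))
-X(H(u, 12), F) = -(-127 - 1*10 - 1*747² - 14*747)/(-20 + 10 + 747² + 15*747) = -(-127 - 10 - 1*558009 - 10458)/(-20 + 10 + 558009 + 11205) = -(-127 - 10 - 558009 - 10458)/569204 = -(-568604)/569204 = -1*(-142151/142301) = 142151/142301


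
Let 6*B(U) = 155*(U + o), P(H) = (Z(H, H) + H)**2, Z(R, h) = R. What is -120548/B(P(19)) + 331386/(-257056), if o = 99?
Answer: -132590726409/30739399120 ≈ -4.3134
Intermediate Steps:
P(H) = 4*H**2 (P(H) = (H + H)**2 = (2*H)**2 = 4*H**2)
B(U) = 5115/2 + 155*U/6 (B(U) = (155*(U + 99))/6 = (155*(99 + U))/6 = (15345 + 155*U)/6 = 5115/2 + 155*U/6)
-120548/B(P(19)) + 331386/(-257056) = -120548/(5115/2 + 155*(4*19**2)/6) + 331386/(-257056) = -120548/(5115/2 + 155*(4*361)/6) + 331386*(-1/257056) = -120548/(5115/2 + (155/6)*1444) - 165693/128528 = -120548/(5115/2 + 111910/3) - 165693/128528 = -120548/239165/6 - 165693/128528 = -120548*6/239165 - 165693/128528 = -723288/239165 - 165693/128528 = -132590726409/30739399120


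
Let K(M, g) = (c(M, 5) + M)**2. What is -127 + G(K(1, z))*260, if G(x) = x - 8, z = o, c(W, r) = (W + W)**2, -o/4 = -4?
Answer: 4293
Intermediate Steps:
o = 16 (o = -4*(-4) = 16)
c(W, r) = 4*W**2 (c(W, r) = (2*W)**2 = 4*W**2)
z = 16
K(M, g) = (M + 4*M**2)**2 (K(M, g) = (4*M**2 + M)**2 = (M + 4*M**2)**2)
G(x) = -8 + x
-127 + G(K(1, z))*260 = -127 + (-8 + 1**2*(1 + 4*1)**2)*260 = -127 + (-8 + 1*(1 + 4)**2)*260 = -127 + (-8 + 1*5**2)*260 = -127 + (-8 + 1*25)*260 = -127 + (-8 + 25)*260 = -127 + 17*260 = -127 + 4420 = 4293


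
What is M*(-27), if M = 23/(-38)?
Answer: 621/38 ≈ 16.342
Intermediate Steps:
M = -23/38 (M = 23*(-1/38) = -23/38 ≈ -0.60526)
M*(-27) = -23/38*(-27) = 621/38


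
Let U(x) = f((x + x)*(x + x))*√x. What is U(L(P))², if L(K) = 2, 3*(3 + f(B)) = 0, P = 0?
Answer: 18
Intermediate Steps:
f(B) = -3 (f(B) = -3 + (⅓)*0 = -3 + 0 = -3)
U(x) = -3*√x
U(L(P))² = (-3*√2)² = 18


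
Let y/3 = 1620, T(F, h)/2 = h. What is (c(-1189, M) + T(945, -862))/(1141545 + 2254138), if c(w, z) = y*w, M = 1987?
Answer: -5780264/3395683 ≈ -1.7022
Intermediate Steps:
T(F, h) = 2*h
y = 4860 (y = 3*1620 = 4860)
c(w, z) = 4860*w
(c(-1189, M) + T(945, -862))/(1141545 + 2254138) = (4860*(-1189) + 2*(-862))/(1141545 + 2254138) = (-5778540 - 1724)/3395683 = -5780264*1/3395683 = -5780264/3395683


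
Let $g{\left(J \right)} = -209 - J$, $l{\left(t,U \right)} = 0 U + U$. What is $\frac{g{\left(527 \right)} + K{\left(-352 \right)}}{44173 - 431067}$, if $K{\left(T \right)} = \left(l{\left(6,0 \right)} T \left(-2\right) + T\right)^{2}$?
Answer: $- \frac{61584}{193447} \approx -0.31835$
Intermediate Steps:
$l{\left(t,U \right)} = U$ ($l{\left(t,U \right)} = 0 + U = U$)
$K{\left(T \right)} = T^{2}$ ($K{\left(T \right)} = \left(0 T \left(-2\right) + T\right)^{2} = \left(0 \left(-2\right) + T\right)^{2} = \left(0 + T\right)^{2} = T^{2}$)
$\frac{g{\left(527 \right)} + K{\left(-352 \right)}}{44173 - 431067} = \frac{\left(-209 - 527\right) + \left(-352\right)^{2}}{44173 - 431067} = \frac{\left(-209 - 527\right) + 123904}{-386894} = \left(-736 + 123904\right) \left(- \frac{1}{386894}\right) = 123168 \left(- \frac{1}{386894}\right) = - \frac{61584}{193447}$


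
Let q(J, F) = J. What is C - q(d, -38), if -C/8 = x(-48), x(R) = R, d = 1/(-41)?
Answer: 15745/41 ≈ 384.02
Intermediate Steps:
d = -1/41 ≈ -0.024390
C = 384 (C = -8*(-48) = 384)
C - q(d, -38) = 384 - 1*(-1/41) = 384 + 1/41 = 15745/41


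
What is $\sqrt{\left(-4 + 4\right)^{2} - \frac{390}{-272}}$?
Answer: $\frac{\sqrt{6630}}{68} \approx 1.1974$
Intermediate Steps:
$\sqrt{\left(-4 + 4\right)^{2} - \frac{390}{-272}} = \sqrt{0^{2} - - \frac{195}{136}} = \sqrt{0 + \frac{195}{136}} = \sqrt{\frac{195}{136}} = \frac{\sqrt{6630}}{68}$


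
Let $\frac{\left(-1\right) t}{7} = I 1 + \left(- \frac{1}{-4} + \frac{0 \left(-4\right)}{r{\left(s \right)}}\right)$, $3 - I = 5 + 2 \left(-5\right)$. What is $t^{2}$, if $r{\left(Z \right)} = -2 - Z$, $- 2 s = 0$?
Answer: $\frac{53361}{16} \approx 3335.1$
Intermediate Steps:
$s = 0$ ($s = \left(- \frac{1}{2}\right) 0 = 0$)
$I = 8$ ($I = 3 - \left(5 + 2 \left(-5\right)\right) = 3 - \left(5 - 10\right) = 3 - -5 = 3 + 5 = 8$)
$t = - \frac{231}{4}$ ($t = - 7 \left(8 \cdot 1 + \left(- \frac{1}{-4} + \frac{0 \left(-4\right)}{-2 - 0}\right)\right) = - 7 \left(8 + \left(\left(-1\right) \left(- \frac{1}{4}\right) + \frac{0}{-2 + 0}\right)\right) = - 7 \left(8 + \left(\frac{1}{4} + \frac{0}{-2}\right)\right) = - 7 \left(8 + \left(\frac{1}{4} + 0 \left(- \frac{1}{2}\right)\right)\right) = - 7 \left(8 + \left(\frac{1}{4} + 0\right)\right) = - 7 \left(8 + \frac{1}{4}\right) = \left(-7\right) \frac{33}{4} = - \frac{231}{4} \approx -57.75$)
$t^{2} = \left(- \frac{231}{4}\right)^{2} = \frac{53361}{16}$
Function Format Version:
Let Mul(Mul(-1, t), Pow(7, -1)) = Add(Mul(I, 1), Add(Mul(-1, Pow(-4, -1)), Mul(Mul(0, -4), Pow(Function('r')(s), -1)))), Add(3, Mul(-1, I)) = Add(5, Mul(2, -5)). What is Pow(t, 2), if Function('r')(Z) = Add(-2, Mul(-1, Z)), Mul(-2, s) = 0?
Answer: Rational(53361, 16) ≈ 3335.1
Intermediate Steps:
s = 0 (s = Mul(Rational(-1, 2), 0) = 0)
I = 8 (I = Add(3, Mul(-1, Add(5, Mul(2, -5)))) = Add(3, Mul(-1, Add(5, -10))) = Add(3, Mul(-1, -5)) = Add(3, 5) = 8)
t = Rational(-231, 4) (t = Mul(-7, Add(Mul(8, 1), Add(Mul(-1, Pow(-4, -1)), Mul(Mul(0, -4), Pow(Add(-2, Mul(-1, 0)), -1))))) = Mul(-7, Add(8, Add(Mul(-1, Rational(-1, 4)), Mul(0, Pow(Add(-2, 0), -1))))) = Mul(-7, Add(8, Add(Rational(1, 4), Mul(0, Pow(-2, -1))))) = Mul(-7, Add(8, Add(Rational(1, 4), Mul(0, Rational(-1, 2))))) = Mul(-7, Add(8, Add(Rational(1, 4), 0))) = Mul(-7, Add(8, Rational(1, 4))) = Mul(-7, Rational(33, 4)) = Rational(-231, 4) ≈ -57.750)
Pow(t, 2) = Pow(Rational(-231, 4), 2) = Rational(53361, 16)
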